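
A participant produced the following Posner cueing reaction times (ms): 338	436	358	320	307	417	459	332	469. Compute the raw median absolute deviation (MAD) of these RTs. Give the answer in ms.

Sorted: 307, 320, 332, 338, 358, 417, 436, 459, 469 → median = 358
|x − 358|: 20, 78, 0, 38, 51, 59, 101, 26, 111
Sorted deviations: 0, 20, 26, 38, 51, 59, 78, 101, 111 → MAD = 51

51 ms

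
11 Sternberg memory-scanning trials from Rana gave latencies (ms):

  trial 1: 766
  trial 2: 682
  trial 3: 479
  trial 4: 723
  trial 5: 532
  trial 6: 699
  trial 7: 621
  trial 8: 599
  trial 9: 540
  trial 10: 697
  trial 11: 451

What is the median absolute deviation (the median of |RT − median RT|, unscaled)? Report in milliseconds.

Sorted: 451, 479, 532, 540, 599, 621, 682, 697, 699, 723, 766 → median = 621
|x − 621|: 145, 61, 142, 102, 89, 78, 0, 22, 81, 76, 170
Sorted deviations: 0, 22, 61, 76, 78, 81, 89, 102, 142, 145, 170 → MAD = 81

81 ms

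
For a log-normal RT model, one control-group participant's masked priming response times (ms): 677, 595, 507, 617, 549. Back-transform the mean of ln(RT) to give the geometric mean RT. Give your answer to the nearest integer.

586 ms

ln(RT): 6.5177, 6.3886, 6.2285, 6.4249, 6.3081
Mean ln(RT) = 31.8677/5 = 6.37354
Geometric mean = exp(6.37354) = 586.13 ms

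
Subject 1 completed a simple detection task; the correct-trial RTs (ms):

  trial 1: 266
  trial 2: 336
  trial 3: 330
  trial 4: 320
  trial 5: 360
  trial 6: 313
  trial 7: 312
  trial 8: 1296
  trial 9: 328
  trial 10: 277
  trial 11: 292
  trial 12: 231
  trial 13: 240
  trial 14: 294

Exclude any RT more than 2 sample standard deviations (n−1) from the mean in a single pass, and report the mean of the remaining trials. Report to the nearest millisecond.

300 ms

n = 14, ΣRT = 5195, M = 371.071
Σ(x−M)² = 938738.93; s = √(938738.93/13) = 268.720
Cutoffs: 371.071 ± 2·268.720 → [-166.4, 908.5]
Outside: 1296 → excluded.
Retained (n=13): Σ = 3899, mean = 3899/13 = 299.923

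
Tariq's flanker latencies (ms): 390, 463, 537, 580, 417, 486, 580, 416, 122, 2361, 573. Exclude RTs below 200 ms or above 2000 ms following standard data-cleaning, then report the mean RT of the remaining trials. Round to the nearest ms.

494 ms

Excluded: 122, 2361
Retained (n=9): Σ = 4442
Mean = 4442/9 = 493.5556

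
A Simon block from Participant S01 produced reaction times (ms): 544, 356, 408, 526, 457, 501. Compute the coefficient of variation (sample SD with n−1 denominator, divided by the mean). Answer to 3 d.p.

0.156

n = 6, Σ = 2792, M = 465.3333
Σ(x−M)² = 26451.333; s = √(26451.333/5) = 72.7342
CV = 72.7342 / 465.3333 = 0.15631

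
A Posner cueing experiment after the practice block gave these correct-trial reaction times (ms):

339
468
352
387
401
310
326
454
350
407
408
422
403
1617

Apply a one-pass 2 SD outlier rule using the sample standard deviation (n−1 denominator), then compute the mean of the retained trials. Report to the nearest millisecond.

n = 14, ΣRT = 6644, M = 474.571
Σ(x−M)² = 1433653.43; s = √(1433653.43/13) = 332.086
Cutoffs: 474.571 ± 2·332.086 → [-189.6, 1138.7]
Outside: 1617 → excluded.
Retained (n=13): Σ = 5027, mean = 5027/13 = 386.692

387 ms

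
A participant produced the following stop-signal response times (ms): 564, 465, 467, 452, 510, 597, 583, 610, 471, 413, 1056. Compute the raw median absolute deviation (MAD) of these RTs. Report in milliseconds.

58 ms

Sorted: 413, 452, 465, 467, 471, 510, 564, 583, 597, 610, 1056 → median = 510
|x − 510|: 54, 45, 43, 58, 0, 87, 73, 100, 39, 97, 546
Sorted deviations: 0, 39, 43, 45, 54, 58, 73, 87, 97, 100, 546 → MAD = 58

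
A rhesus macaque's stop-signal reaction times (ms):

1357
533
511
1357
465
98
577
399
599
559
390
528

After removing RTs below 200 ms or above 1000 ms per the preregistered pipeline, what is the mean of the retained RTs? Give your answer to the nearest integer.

507 ms

Excluded: 98, 1357, 1357
Retained (n=9): Σ = 4561
Mean = 4561/9 = 506.7778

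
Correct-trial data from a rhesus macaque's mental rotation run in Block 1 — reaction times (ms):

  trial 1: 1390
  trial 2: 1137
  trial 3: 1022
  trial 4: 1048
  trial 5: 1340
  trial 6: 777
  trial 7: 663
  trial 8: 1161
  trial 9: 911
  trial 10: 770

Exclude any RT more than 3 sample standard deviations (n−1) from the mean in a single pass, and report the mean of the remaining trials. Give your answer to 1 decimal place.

n = 10, ΣRT = 10219, M = 1021.900
Σ(x−M)² = 534500.90; s = √(534500.90/9) = 243.699
Cutoffs: 1021.900 ± 3·243.699 → [290.8, 1753.0]
No RTs fall outside the cutoffs; all 10 retained. Mean = 10219/10 = 1021.900

1021.9 ms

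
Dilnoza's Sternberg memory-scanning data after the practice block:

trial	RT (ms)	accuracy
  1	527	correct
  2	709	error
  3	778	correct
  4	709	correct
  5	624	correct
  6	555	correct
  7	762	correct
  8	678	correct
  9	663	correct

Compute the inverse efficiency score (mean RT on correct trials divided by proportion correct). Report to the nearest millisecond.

745 ms

Correct trials (n=8): 527, 778, 709, 624, 555, 762, 678, 663
Mean correct RT = 5296/8 = 662.0000 ms
Proportion correct = 8/9
IES = 662.0000 / (8/9) = 744.750 ms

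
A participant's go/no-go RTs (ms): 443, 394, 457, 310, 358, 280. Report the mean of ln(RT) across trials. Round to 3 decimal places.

ln(RT): 6.0936, 5.9764, 6.1247, 5.7366, 5.8805, 5.6348
Σ ln(RT) = 35.4465
Mean = 35.4465/6 = 5.90775

5.908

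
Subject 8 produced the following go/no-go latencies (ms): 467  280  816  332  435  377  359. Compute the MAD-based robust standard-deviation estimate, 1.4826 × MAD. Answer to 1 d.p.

86.0 ms

Sorted: 280, 332, 359, 377, 435, 467, 816 → median = 377
|x − 377| sorted: 0, 18, 45, 58, 90, 97, 439 → MAD = 58
Robust SD ≈ 1.4826 × 58 = 85.991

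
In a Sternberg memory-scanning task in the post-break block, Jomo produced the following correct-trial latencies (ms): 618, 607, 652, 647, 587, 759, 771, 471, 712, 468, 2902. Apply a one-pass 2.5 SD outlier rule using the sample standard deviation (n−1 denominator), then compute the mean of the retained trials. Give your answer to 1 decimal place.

n = 11, ΣRT = 9194, M = 835.818
Σ(x−M)² = 4794077.64; s = √(4794077.64/10) = 692.393
Cutoffs: 835.818 ± 2.5·692.393 → [-895.2, 2566.8]
Outside: 2902 → excluded.
Retained (n=10): Σ = 6292, mean = 6292/10 = 629.200

629.2 ms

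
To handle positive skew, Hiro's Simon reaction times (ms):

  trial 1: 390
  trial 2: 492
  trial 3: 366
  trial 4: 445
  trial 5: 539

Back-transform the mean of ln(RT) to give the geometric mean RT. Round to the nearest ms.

442 ms

ln(RT): 5.9661, 6.1985, 5.9026, 6.0981, 6.2897
Mean ln(RT) = 30.4550/5 = 6.09101
Geometric mean = exp(6.09101) = 441.87 ms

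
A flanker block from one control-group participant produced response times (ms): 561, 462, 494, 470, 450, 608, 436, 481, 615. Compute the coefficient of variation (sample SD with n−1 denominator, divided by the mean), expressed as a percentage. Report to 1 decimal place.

13.4%

n = 9, Σ = 4577, M = 508.5556
Σ(x−M)² = 37288.222; s = √(37288.222/8) = 68.2717
CV = 68.2717 / 508.5556 = 0.13425 = 13.425%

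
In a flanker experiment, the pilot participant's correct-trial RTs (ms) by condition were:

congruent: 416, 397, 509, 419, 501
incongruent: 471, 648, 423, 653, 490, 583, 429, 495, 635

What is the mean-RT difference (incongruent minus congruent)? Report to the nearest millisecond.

M(congruent) = 2242/5 = 448.400
M(incongruent) = 4827/9 = 536.333
Difference = 536.333 − 448.400 = 87.933 ms

88 ms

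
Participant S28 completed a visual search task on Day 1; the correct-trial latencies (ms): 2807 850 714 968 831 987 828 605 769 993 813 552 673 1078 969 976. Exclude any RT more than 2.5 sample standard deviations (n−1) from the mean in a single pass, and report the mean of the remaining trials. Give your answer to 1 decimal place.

n = 16, ΣRT = 15413, M = 963.312
Σ(x−M)² = 3967005.44; s = √(3967005.44/15) = 514.264
Cutoffs: 963.312 ± 2.5·514.264 → [-322.3, 2249.0]
Outside: 2807 → excluded.
Retained (n=15): Σ = 12606, mean = 12606/15 = 840.400

840.4 ms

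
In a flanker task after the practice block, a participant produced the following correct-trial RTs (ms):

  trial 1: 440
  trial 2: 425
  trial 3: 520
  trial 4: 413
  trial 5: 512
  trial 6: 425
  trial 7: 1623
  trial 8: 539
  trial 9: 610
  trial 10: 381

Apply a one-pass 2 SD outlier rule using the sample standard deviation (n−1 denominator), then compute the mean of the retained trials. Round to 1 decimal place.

473.9 ms

n = 10, ΣRT = 5888, M = 588.800
Σ(x−M)² = 1233019.60; s = √(1233019.60/9) = 370.138
Cutoffs: 588.800 ± 2·370.138 → [-151.5, 1329.1]
Outside: 1623 → excluded.
Retained (n=9): Σ = 4265, mean = 4265/9 = 473.889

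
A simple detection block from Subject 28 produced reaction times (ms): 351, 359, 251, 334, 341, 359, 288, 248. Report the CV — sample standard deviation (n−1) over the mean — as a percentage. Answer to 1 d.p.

n = 8, Σ = 2531, M = 316.3750
Σ(x−M)² = 15503.875; s = √(15503.875/7) = 47.0621
CV = 47.0621 / 316.3750 = 0.14875 = 14.875%

14.9%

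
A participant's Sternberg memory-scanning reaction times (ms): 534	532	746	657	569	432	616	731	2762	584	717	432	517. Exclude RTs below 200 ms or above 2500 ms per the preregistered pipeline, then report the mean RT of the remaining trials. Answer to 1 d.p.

588.9 ms

Excluded: 2762
Retained (n=12): Σ = 7067
Mean = 7067/12 = 588.9167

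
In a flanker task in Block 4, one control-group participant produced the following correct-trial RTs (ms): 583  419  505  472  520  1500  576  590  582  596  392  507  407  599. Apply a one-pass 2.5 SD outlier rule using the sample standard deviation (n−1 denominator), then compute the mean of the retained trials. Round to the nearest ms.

n = 14, ΣRT = 8248, M = 589.143
Σ(x−M)² = 963387.71; s = √(963387.71/13) = 272.226
Cutoffs: 589.143 ± 2.5·272.226 → [-91.4, 1269.7]
Outside: 1500 → excluded.
Retained (n=13): Σ = 6748, mean = 6748/13 = 519.077

519 ms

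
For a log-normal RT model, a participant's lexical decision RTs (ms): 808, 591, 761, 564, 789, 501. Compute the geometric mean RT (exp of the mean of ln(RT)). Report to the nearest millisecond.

658 ms

ln(RT): 6.6946, 6.3818, 6.6346, 6.3351, 6.6708, 6.2166
Mean ln(RT) = 38.9334/6 = 6.48891
Geometric mean = exp(6.48891) = 657.80 ms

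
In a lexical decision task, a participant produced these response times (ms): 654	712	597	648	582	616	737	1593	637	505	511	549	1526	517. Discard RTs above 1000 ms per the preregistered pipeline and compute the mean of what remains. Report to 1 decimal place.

Excluded: 1526, 1593
Retained (n=12): Σ = 7265
Mean = 7265/12 = 605.4167

605.4 ms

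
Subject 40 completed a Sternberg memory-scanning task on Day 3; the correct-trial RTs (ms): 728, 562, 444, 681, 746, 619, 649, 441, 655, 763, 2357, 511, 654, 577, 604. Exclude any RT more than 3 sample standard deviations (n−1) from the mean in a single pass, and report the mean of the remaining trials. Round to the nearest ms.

617 ms

n = 15, ΣRT = 10991, M = 732.733
Σ(x−M)² = 2961836.93; s = √(2961836.93/14) = 459.956
Cutoffs: 732.733 ± 3·459.956 → [-647.1, 2112.6]
Outside: 2357 → excluded.
Retained (n=14): Σ = 8634, mean = 8634/14 = 616.714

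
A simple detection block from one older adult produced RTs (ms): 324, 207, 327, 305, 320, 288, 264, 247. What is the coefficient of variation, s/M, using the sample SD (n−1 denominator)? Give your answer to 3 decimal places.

n = 8, Σ = 2282, M = 285.2500
Σ(x−M)² = 12887.500; s = √(12887.500/7) = 42.9077
CV = 42.9077 / 285.2500 = 0.15042

0.150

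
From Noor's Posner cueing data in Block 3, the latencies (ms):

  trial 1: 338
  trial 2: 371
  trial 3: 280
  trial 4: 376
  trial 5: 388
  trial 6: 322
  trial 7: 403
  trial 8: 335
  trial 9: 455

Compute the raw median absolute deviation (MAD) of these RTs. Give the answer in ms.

33 ms

Sorted: 280, 322, 335, 338, 371, 376, 388, 403, 455 → median = 371
|x − 371|: 33, 0, 91, 5, 17, 49, 32, 36, 84
Sorted deviations: 0, 5, 17, 32, 33, 36, 49, 84, 91 → MAD = 33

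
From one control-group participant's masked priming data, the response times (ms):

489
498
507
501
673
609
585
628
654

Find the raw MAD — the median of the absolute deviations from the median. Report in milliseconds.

Sorted: 489, 498, 501, 507, 585, 609, 628, 654, 673 → median = 585
|x − 585|: 96, 87, 78, 84, 88, 24, 0, 43, 69
Sorted deviations: 0, 24, 43, 69, 78, 84, 87, 88, 96 → MAD = 78

78 ms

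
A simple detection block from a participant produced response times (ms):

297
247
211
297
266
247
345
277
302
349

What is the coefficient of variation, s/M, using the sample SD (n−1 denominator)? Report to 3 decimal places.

0.153

n = 10, Σ = 2838, M = 283.8000
Σ(x−M)² = 17047.600; s = √(17047.600/9) = 43.5222
CV = 43.5222 / 283.8000 = 0.15336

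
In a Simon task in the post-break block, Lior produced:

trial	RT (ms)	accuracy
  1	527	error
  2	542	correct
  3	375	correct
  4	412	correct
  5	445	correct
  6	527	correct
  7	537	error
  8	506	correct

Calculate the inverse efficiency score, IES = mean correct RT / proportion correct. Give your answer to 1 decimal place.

Correct trials (n=6): 542, 375, 412, 445, 527, 506
Mean correct RT = 2807/6 = 467.8333 ms
Proportion correct = 6/8
IES = 467.8333 / (6/8) = 623.778 ms

623.8 ms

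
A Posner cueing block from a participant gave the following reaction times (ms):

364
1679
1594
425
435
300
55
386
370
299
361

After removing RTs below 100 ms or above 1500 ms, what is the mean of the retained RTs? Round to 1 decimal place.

367.5 ms

Excluded: 55, 1594, 1679
Retained (n=8): Σ = 2940
Mean = 2940/8 = 367.5000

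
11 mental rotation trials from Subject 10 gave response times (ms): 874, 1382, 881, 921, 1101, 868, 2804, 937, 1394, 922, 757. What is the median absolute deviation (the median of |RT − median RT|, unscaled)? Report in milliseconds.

54 ms

Sorted: 757, 868, 874, 881, 921, 922, 937, 1101, 1382, 1394, 2804 → median = 922
|x − 922|: 48, 460, 41, 1, 179, 54, 1882, 15, 472, 0, 165
Sorted deviations: 0, 1, 15, 41, 48, 54, 165, 179, 460, 472, 1882 → MAD = 54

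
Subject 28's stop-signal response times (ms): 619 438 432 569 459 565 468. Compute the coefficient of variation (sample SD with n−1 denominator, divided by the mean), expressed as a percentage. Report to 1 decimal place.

n = 7, Σ = 3550, M = 507.1429
Σ(x−M)² = 33962.857; s = √(33962.857/6) = 75.2361
CV = 75.2361 / 507.1429 = 0.14835 = 14.835%

14.8%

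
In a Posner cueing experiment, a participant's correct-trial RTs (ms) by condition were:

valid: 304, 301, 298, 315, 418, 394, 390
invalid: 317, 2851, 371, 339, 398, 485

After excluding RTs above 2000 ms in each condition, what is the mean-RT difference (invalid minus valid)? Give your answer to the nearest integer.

invalid: exclude 2851
M(valid) = 2420/7 = 345.714
M(invalid) = 1910/5 = 382.000
Difference = 382.000 − 345.714 = 36.286 ms

36 ms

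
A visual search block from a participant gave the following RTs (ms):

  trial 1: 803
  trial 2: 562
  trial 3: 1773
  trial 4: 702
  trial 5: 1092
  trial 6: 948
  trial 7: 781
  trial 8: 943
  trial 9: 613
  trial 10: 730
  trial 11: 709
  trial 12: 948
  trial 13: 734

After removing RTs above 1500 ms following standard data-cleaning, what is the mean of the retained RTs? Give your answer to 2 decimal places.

797.08 ms

Excluded: 1773
Retained (n=12): Σ = 9565
Mean = 9565/12 = 797.0833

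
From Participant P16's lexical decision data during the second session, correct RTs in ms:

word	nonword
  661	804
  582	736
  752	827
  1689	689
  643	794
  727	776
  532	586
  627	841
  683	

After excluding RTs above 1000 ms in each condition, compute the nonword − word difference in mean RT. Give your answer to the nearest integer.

106 ms

word: exclude 1689
M(word) = 5207/8 = 650.875
M(nonword) = 6053/8 = 756.625
Difference = 756.625 − 650.875 = 105.750 ms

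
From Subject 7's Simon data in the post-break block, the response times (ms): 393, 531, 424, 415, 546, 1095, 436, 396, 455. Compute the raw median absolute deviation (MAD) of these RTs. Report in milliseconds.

Sorted: 393, 396, 415, 424, 436, 455, 531, 546, 1095 → median = 436
|x − 436|: 43, 95, 12, 21, 110, 659, 0, 40, 19
Sorted deviations: 0, 12, 19, 21, 40, 43, 95, 110, 659 → MAD = 40

40 ms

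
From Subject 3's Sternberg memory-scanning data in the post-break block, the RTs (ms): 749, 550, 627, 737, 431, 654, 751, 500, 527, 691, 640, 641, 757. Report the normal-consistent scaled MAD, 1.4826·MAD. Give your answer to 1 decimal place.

Sorted: 431, 500, 527, 550, 627, 640, 641, 654, 691, 737, 749, 751, 757 → median = 641
|x − 641| sorted: 0, 1, 13, 14, 50, 91, 96, 108, 110, 114, 116, 141, 210 → MAD = 96
Robust SD ≈ 1.4826 × 96 = 142.330

142.3 ms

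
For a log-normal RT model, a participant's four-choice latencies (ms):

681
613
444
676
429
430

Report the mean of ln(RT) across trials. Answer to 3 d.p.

6.280

ln(RT): 6.5236, 6.4184, 6.0958, 6.5162, 6.0615, 6.0638
Σ ln(RT) = 37.6792
Mean = 37.6792/6 = 6.27986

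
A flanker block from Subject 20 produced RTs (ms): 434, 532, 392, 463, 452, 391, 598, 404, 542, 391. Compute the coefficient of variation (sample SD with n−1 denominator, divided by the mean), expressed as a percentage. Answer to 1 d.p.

n = 10, Σ = 4599, M = 459.9000
Σ(x−M)² = 48982.900; s = √(48982.900/9) = 73.7736
CV = 73.7736 / 459.9000 = 0.16041 = 16.041%

16.0%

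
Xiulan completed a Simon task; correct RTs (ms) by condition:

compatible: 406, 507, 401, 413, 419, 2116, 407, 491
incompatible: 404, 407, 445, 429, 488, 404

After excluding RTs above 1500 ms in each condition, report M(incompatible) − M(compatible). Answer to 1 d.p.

compatible: exclude 2116
M(compatible) = 3044/7 = 434.857
M(incompatible) = 2577/6 = 429.500
Difference = 429.500 − 434.857 = -5.357 ms

-5.4 ms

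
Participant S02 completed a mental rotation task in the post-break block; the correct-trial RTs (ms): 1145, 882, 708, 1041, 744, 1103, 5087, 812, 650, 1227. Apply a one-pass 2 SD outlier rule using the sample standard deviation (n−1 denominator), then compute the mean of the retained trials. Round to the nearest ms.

n = 10, ΣRT = 13399, M = 1339.900
Σ(x−M)² = 15955660.90; s = √(15955660.90/9) = 1331.485
Cutoffs: 1339.900 ± 2·1331.485 → [-1323.1, 4002.9]
Outside: 5087 → excluded.
Retained (n=9): Σ = 8312, mean = 8312/9 = 923.556

924 ms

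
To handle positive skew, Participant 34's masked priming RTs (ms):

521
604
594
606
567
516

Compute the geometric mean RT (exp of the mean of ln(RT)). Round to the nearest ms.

567 ms

ln(RT): 6.2558, 6.4036, 6.3869, 6.4069, 6.3404, 6.2461
Mean ln(RT) = 38.0395/6 = 6.33992
Geometric mean = exp(6.33992) = 566.75 ms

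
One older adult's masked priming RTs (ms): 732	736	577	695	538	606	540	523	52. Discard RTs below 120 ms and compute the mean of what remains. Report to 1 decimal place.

618.4 ms

Excluded: 52
Retained (n=8): Σ = 4947
Mean = 4947/8 = 618.3750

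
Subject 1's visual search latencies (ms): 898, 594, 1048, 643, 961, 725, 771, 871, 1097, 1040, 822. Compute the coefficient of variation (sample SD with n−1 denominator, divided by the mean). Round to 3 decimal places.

n = 11, Σ = 9470, M = 860.9091
Σ(x−M)² = 281104.909; s = √(281104.909/10) = 167.6618
CV = 167.6618 / 860.9091 = 0.19475

0.195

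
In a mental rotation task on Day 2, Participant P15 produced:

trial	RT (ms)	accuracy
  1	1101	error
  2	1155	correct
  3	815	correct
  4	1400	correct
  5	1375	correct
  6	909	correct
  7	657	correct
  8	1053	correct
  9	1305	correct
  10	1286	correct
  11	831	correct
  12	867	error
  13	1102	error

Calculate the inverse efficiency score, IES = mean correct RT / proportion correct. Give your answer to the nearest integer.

Correct trials (n=10): 1155, 815, 1400, 1375, 909, 657, 1053, 1305, 1286, 831
Mean correct RT = 10786/10 = 1078.6000 ms
Proportion correct = 10/13
IES = 1078.6000 / (10/13) = 1402.180 ms

1402 ms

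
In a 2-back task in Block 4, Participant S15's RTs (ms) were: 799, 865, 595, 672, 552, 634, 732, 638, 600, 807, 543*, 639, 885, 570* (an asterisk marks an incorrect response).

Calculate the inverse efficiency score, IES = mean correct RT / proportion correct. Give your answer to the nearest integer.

818 ms

Correct trials (n=12): 799, 865, 595, 672, 552, 634, 732, 638, 600, 807, 639, 885
Mean correct RT = 8418/12 = 701.5000 ms
Proportion correct = 12/14
IES = 701.5000 / (12/14) = 818.417 ms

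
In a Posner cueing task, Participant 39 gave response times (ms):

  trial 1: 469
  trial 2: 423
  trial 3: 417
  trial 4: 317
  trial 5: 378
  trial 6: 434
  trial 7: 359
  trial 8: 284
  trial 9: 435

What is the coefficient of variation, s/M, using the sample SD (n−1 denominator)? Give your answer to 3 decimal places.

n = 9, Σ = 3516, M = 390.6667
Σ(x−M)² = 29686.000; s = √(29686.000/8) = 60.9159
CV = 60.9159 / 390.6667 = 0.15593

0.156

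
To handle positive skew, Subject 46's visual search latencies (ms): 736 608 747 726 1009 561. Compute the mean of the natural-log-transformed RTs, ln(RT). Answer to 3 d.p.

6.577

ln(RT): 6.6012, 6.4102, 6.6161, 6.5876, 6.9167, 6.3297
Σ ln(RT) = 39.4615
Mean = 39.4615/6 = 6.57691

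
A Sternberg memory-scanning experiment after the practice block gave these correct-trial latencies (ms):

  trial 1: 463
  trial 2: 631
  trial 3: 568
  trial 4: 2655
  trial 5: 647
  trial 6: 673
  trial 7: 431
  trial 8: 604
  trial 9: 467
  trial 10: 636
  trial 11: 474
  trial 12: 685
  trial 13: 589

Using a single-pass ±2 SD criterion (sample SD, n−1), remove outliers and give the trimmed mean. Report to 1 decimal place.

572.3 ms

n = 13, ΣRT = 9523, M = 732.538
Σ(x−M)² = 4093737.23; s = √(4093737.23/12) = 584.076
Cutoffs: 732.538 ± 2·584.076 → [-435.6, 1900.7]
Outside: 2655 → excluded.
Retained (n=12): Σ = 6868, mean = 6868/12 = 572.333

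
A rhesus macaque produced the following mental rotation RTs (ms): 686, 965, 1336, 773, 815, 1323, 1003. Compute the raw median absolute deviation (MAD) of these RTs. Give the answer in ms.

192 ms

Sorted: 686, 773, 815, 965, 1003, 1323, 1336 → median = 965
|x − 965|: 279, 0, 371, 192, 150, 358, 38
Sorted deviations: 0, 38, 150, 192, 279, 358, 371 → MAD = 192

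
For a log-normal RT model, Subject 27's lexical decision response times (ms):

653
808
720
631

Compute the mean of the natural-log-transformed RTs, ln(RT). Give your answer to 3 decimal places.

6.551

ln(RT): 6.4816, 6.6946, 6.5793, 6.4473
Σ ln(RT) = 26.2027
Mean = 26.2027/4 = 6.55067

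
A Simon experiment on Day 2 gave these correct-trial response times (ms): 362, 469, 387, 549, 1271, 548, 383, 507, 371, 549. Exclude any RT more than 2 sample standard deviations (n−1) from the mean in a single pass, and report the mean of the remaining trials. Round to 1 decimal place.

n = 10, ΣRT = 5396, M = 539.600
Σ(x−M)² = 649018.40; s = √(649018.40/9) = 268.539
Cutoffs: 539.600 ± 2·268.539 → [2.5, 1076.7]
Outside: 1271 → excluded.
Retained (n=9): Σ = 4125, mean = 4125/9 = 458.333

458.3 ms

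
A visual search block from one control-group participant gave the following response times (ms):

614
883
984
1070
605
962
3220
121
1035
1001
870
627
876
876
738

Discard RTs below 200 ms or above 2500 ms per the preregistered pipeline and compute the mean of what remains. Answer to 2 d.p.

857.00 ms

Excluded: 121, 3220
Retained (n=13): Σ = 11141
Mean = 11141/13 = 857.0000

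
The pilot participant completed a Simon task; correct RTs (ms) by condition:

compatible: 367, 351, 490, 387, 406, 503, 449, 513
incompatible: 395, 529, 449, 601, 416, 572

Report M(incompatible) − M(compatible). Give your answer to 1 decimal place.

M(compatible) = 3466/8 = 433.250
M(incompatible) = 2962/6 = 493.667
Difference = 493.667 − 433.250 = 60.417 ms

60.4 ms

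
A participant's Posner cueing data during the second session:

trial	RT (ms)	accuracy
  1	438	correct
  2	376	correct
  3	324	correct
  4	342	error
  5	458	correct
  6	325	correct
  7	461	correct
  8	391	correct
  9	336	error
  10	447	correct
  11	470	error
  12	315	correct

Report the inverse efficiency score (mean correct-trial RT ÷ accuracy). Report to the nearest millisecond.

524 ms

Correct trials (n=9): 438, 376, 324, 458, 325, 461, 391, 447, 315
Mean correct RT = 3535/9 = 392.7778 ms
Proportion correct = 9/12
IES = 392.7778 / (9/12) = 523.704 ms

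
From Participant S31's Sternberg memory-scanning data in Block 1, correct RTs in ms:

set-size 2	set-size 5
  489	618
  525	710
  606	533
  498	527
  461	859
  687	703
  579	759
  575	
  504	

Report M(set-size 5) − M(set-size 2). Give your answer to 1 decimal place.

M(set-size 2) = 4924/9 = 547.111
M(set-size 5) = 4709/7 = 672.714
Difference = 672.714 − 547.111 = 125.603 ms

125.6 ms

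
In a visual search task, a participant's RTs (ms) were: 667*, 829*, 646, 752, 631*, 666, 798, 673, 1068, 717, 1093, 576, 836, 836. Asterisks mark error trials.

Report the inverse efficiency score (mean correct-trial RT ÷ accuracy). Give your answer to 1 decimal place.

1002.1 ms

Correct trials (n=11): 646, 752, 666, 798, 673, 1068, 717, 1093, 576, 836, 836
Mean correct RT = 8661/11 = 787.3636 ms
Proportion correct = 11/14
IES = 787.3636 / (11/14) = 1002.099 ms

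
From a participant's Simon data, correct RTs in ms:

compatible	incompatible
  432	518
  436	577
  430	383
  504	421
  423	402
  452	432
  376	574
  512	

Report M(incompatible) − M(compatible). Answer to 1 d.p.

M(compatible) = 3565/8 = 445.625
M(incompatible) = 3307/7 = 472.429
Difference = 472.429 − 445.625 = 26.804 ms

26.8 ms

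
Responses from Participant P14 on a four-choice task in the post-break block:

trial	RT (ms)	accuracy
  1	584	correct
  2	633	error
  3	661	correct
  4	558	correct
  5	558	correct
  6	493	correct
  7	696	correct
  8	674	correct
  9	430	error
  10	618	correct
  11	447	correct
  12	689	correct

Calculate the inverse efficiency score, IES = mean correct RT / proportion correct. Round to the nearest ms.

Correct trials (n=10): 584, 661, 558, 558, 493, 696, 674, 618, 447, 689
Mean correct RT = 5978/10 = 597.8000 ms
Proportion correct = 10/12
IES = 597.8000 / (10/12) = 717.360 ms

717 ms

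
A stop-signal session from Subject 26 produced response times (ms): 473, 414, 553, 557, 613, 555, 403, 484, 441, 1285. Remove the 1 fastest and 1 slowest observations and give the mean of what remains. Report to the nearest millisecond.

511 ms

Sorted: 403, 414, 441, 473, 484, 553, 555, 557, 613, 1285
Drop lowest 1 (403) and highest 1 (1285)
Remaining (n=8): Σ = 4090, mean = 4090/8 = 511.250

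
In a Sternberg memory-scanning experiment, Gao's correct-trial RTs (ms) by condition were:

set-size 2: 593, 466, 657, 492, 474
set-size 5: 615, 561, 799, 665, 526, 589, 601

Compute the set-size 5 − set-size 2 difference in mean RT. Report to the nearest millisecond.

86 ms

M(set-size 2) = 2682/5 = 536.400
M(set-size 5) = 4356/7 = 622.286
Difference = 622.286 − 536.400 = 85.886 ms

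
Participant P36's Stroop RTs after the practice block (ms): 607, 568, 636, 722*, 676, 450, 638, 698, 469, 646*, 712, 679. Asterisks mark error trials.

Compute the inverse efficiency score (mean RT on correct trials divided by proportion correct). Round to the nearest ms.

736 ms

Correct trials (n=10): 607, 568, 636, 676, 450, 638, 698, 469, 712, 679
Mean correct RT = 6133/10 = 613.3000 ms
Proportion correct = 10/12
IES = 613.3000 / (10/12) = 735.960 ms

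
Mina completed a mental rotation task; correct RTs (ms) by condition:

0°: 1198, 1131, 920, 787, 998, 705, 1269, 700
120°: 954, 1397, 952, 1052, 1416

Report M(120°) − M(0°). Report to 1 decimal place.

M(0°) = 7708/8 = 963.500
M(120°) = 5771/5 = 1154.200
Difference = 1154.200 − 963.500 = 190.700 ms

190.7 ms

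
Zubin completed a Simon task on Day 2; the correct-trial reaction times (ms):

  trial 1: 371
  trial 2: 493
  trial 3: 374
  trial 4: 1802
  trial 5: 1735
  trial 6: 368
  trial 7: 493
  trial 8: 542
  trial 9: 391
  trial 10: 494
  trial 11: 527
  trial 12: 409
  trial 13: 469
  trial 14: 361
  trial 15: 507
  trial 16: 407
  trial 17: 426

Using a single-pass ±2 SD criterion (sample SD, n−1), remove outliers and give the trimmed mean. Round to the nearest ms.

442 ms

n = 17, ΣRT = 10169, M = 598.176
Σ(x−M)² = 3163758.47; s = √(3163758.47/16) = 444.674
Cutoffs: 598.176 ± 2·444.674 → [-291.2, 1487.5]
Outside: 1735, 1802 → excluded.
Retained (n=15): Σ = 6632, mean = 6632/15 = 442.133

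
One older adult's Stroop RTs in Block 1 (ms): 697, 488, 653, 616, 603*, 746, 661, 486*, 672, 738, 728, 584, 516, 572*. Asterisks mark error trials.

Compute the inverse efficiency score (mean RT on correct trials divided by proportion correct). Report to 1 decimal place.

Correct trials (n=11): 697, 488, 653, 616, 746, 661, 672, 738, 728, 584, 516
Mean correct RT = 7099/11 = 645.3636 ms
Proportion correct = 11/14
IES = 645.3636 / (11/14) = 821.372 ms

821.4 ms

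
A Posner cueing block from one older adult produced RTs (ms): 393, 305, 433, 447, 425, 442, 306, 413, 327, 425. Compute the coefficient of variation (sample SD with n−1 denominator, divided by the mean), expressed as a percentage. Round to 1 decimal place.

14.5%

n = 10, Σ = 3916, M = 391.6000
Σ(x−M)² = 29014.400; s = √(29014.400/9) = 56.7787
CV = 56.7787 / 391.6000 = 0.14499 = 14.499%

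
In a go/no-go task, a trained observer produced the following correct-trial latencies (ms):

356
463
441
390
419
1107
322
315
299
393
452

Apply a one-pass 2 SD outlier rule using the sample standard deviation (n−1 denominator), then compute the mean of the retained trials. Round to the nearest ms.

385 ms

n = 11, ΣRT = 4957, M = 450.636
Σ(x−M)² = 505954.55; s = √(505954.55/10) = 224.934
Cutoffs: 450.636 ± 2·224.934 → [0.8, 900.5]
Outside: 1107 → excluded.
Retained (n=10): Σ = 3850, mean = 3850/10 = 385.000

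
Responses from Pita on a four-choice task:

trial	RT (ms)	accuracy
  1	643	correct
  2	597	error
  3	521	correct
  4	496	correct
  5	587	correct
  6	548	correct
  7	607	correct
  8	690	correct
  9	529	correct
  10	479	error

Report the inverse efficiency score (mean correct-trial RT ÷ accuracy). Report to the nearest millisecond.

722 ms

Correct trials (n=8): 643, 521, 496, 587, 548, 607, 690, 529
Mean correct RT = 4621/8 = 577.6250 ms
Proportion correct = 8/10
IES = 577.6250 / (8/10) = 722.031 ms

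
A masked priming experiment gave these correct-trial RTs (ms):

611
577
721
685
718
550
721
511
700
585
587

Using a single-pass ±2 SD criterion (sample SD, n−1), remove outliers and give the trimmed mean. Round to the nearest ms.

633 ms

n = 11, ΣRT = 6966, M = 633.273
Σ(x−M)² = 59718.18; s = √(59718.18/10) = 77.278
Cutoffs: 633.273 ± 2·77.278 → [478.7, 787.8]
No RTs fall outside the cutoffs; all 11 retained. Mean = 6966/11 = 633.273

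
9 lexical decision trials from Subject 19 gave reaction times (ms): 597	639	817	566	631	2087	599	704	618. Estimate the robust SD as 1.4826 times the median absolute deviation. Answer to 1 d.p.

Sorted: 566, 597, 599, 618, 631, 639, 704, 817, 2087 → median = 631
|x − 631| sorted: 0, 8, 13, 32, 34, 65, 73, 186, 1456 → MAD = 34
Robust SD ≈ 1.4826 × 34 = 50.408

50.4 ms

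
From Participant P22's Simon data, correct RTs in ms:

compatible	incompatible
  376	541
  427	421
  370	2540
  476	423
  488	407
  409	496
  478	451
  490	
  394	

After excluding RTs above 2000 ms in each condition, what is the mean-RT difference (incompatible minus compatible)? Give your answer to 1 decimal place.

22.3 ms

incompatible: exclude 2540
M(compatible) = 3908/9 = 434.222
M(incompatible) = 2739/6 = 456.500
Difference = 456.500 − 434.222 = 22.278 ms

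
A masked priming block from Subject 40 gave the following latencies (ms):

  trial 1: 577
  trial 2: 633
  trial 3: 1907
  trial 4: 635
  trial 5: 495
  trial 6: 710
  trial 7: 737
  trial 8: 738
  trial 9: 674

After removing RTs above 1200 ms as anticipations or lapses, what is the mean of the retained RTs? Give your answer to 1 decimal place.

649.9 ms

Excluded: 1907
Retained (n=8): Σ = 5199
Mean = 5199/8 = 649.8750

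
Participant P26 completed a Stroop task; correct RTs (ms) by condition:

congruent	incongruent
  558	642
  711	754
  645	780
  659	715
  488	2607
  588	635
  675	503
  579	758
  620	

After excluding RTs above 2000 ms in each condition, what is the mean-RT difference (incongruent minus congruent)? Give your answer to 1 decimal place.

incongruent: exclude 2607
M(congruent) = 5523/9 = 613.667
M(incongruent) = 4787/7 = 683.857
Difference = 683.857 − 613.667 = 70.190 ms

70.2 ms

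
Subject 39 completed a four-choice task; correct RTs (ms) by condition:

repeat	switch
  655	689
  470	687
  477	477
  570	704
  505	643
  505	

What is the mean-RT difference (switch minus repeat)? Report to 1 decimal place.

109.7 ms

M(repeat) = 3182/6 = 530.333
M(switch) = 3200/5 = 640.000
Difference = 640.000 − 530.333 = 109.667 ms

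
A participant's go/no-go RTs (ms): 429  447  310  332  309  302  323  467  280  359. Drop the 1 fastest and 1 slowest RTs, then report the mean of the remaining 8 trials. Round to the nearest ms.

Sorted: 280, 302, 309, 310, 323, 332, 359, 429, 447, 467
Drop lowest 1 (280) and highest 1 (467)
Remaining (n=8): Σ = 2811, mean = 2811/8 = 351.375

351 ms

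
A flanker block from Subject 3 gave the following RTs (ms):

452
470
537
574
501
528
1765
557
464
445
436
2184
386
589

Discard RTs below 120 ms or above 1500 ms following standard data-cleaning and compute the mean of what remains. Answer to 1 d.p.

494.9 ms

Excluded: 1765, 2184
Retained (n=12): Σ = 5939
Mean = 5939/12 = 494.9167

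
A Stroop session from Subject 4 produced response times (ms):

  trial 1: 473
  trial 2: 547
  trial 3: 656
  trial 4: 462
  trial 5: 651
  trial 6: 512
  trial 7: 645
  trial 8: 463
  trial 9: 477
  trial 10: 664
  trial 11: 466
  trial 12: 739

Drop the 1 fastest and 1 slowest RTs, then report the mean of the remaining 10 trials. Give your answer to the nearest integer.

555 ms

Sorted: 462, 463, 466, 473, 477, 512, 547, 645, 651, 656, 664, 739
Drop lowest 1 (462) and highest 1 (739)
Remaining (n=10): Σ = 5554, mean = 5554/10 = 555.400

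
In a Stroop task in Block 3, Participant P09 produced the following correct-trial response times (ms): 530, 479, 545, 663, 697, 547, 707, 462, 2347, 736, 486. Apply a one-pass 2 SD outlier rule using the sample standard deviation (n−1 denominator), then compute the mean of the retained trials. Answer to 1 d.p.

585.2 ms

n = 11, ΣRT = 8199, M = 745.364
Σ(x−M)² = 2920310.55; s = √(2920310.55/10) = 540.399
Cutoffs: 745.364 ± 2·540.399 → [-335.4, 1826.2]
Outside: 2347 → excluded.
Retained (n=10): Σ = 5852, mean = 5852/10 = 585.200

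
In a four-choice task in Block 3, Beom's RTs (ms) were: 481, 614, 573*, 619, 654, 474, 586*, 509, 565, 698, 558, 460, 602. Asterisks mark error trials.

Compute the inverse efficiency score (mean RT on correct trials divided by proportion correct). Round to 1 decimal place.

Correct trials (n=11): 481, 614, 619, 654, 474, 509, 565, 698, 558, 460, 602
Mean correct RT = 6234/11 = 566.7273 ms
Proportion correct = 11/13
IES = 566.7273 / (11/13) = 669.769 ms

669.8 ms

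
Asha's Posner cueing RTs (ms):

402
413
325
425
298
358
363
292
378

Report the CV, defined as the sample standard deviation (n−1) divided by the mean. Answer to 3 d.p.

0.134

n = 9, Σ = 3254, M = 361.5556
Σ(x−M)² = 18806.222; s = √(18806.222/8) = 48.4848
CV = 48.4848 / 361.5556 = 0.13410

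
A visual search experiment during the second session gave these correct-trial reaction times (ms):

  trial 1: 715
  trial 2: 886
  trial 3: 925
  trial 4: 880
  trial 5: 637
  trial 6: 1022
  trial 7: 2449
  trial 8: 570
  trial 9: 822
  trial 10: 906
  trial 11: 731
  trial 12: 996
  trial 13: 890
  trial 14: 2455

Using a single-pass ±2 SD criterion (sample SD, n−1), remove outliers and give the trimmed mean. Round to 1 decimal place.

831.7 ms

n = 14, ΣRT = 14884, M = 1063.143
Σ(x−M)² = 4717203.71; s = √(4717203.71/13) = 602.380
Cutoffs: 1063.143 ± 2·602.380 → [-141.6, 2267.9]
Outside: 2449, 2455 → excluded.
Retained (n=12): Σ = 9980, mean = 9980/12 = 831.667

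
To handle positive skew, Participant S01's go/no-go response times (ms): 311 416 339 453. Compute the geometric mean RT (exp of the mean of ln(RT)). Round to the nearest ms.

ln(RT): 5.7398, 6.0307, 5.8260, 6.1159
Mean ln(RT) = 23.7124/4 = 5.92809
Geometric mean = exp(5.92809) = 375.44 ms

375 ms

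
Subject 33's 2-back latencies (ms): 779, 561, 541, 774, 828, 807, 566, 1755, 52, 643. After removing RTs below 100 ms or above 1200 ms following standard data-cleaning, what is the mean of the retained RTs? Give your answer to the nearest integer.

Excluded: 52, 1755
Retained (n=8): Σ = 5499
Mean = 5499/8 = 687.3750

687 ms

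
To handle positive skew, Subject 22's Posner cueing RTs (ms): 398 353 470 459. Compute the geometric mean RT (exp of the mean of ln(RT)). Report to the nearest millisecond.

417 ms

ln(RT): 5.9865, 5.8665, 6.1527, 6.1291
Mean ln(RT) = 24.1347/4 = 6.03368
Geometric mean = exp(6.03368) = 417.25 ms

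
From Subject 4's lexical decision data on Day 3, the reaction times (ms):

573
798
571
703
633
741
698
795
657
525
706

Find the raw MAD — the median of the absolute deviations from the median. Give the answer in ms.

65 ms

Sorted: 525, 571, 573, 633, 657, 698, 703, 706, 741, 795, 798 → median = 698
|x − 698|: 125, 100, 127, 5, 65, 43, 0, 97, 41, 173, 8
Sorted deviations: 0, 5, 8, 41, 43, 65, 97, 100, 125, 127, 173 → MAD = 65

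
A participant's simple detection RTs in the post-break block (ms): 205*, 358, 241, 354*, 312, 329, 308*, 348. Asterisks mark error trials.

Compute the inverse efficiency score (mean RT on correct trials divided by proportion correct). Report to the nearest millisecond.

508 ms

Correct trials (n=5): 358, 241, 312, 329, 348
Mean correct RT = 1588/5 = 317.6000 ms
Proportion correct = 5/8
IES = 317.6000 / (5/8) = 508.160 ms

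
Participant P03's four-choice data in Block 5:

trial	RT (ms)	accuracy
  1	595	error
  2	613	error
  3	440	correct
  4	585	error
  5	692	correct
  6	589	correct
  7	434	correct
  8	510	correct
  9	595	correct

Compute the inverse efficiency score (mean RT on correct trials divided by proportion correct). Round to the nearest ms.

Correct trials (n=6): 440, 692, 589, 434, 510, 595
Mean correct RT = 3260/6 = 543.3333 ms
Proportion correct = 6/9
IES = 543.3333 / (6/9) = 815.000 ms

815 ms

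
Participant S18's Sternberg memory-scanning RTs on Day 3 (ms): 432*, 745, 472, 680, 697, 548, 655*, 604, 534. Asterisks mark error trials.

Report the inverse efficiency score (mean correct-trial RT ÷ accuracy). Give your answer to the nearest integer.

Correct trials (n=7): 745, 472, 680, 697, 548, 604, 534
Mean correct RT = 4280/7 = 611.4286 ms
Proportion correct = 7/9
IES = 611.4286 / (7/9) = 786.122 ms

786 ms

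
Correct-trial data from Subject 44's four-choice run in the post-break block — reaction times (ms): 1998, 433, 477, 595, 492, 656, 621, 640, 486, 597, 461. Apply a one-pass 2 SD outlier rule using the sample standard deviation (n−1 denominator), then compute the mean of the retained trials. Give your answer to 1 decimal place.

545.8 ms

n = 11, ΣRT = 7456, M = 677.818
Σ(x−M)² = 1980001.64; s = √(1980001.64/10) = 444.972
Cutoffs: 677.818 ± 2·444.972 → [-212.1, 1567.8]
Outside: 1998 → excluded.
Retained (n=10): Σ = 5458, mean = 5458/10 = 545.800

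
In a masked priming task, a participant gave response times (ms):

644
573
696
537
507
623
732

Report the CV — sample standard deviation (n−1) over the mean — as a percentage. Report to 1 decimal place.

n = 7, Σ = 4312, M = 616.0000
Σ(x−M)² = 40660.000; s = √(40660.000/6) = 82.3205
CV = 82.3205 / 616.0000 = 0.13364 = 13.364%

13.4%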